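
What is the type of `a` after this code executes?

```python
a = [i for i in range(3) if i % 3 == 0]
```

A list comprehension [...] produces a list

list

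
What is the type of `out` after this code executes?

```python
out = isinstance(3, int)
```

isinstance() returns bool

bool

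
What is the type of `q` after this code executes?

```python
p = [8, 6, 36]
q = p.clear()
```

list.clear() returns None

NoneType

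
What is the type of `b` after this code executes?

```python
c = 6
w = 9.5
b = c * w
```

int * float returns float (6 * 9.5 = 57.0)

float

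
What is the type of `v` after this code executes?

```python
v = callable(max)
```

callable() returns bool

bool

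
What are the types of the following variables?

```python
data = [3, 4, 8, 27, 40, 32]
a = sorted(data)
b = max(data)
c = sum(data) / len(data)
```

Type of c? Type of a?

int / int returns float; sorted() returns list

float, list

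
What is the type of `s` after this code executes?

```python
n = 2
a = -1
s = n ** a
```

int ** negative int returns float

float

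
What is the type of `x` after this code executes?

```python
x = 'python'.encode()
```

str.encode() returns bytes

bytes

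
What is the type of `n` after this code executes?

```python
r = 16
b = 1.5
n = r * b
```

int * float returns float (16 * 1.5 = 24.0)

float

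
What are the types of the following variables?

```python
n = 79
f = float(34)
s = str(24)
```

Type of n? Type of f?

n is int; f is float

int, float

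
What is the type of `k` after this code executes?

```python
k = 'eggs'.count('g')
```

str.count() returns int

int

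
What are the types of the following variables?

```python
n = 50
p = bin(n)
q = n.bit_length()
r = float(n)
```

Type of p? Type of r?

bin() returns str; float() returns float

str, float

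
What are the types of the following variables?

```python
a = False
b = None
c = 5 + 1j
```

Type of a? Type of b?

a is bool; b is NoneType

bool, NoneType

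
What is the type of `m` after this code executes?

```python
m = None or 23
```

'or' with None returns the other value (23, int)

int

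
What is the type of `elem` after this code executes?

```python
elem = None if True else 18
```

Ternary: condition is True, if branch (None) taken → NoneType

NoneType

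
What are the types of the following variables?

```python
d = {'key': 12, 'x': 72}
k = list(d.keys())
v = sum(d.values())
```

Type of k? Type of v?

list(...) returns list; sum of int values returns int

list, int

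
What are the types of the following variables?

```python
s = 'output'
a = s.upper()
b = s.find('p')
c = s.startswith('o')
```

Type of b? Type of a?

str.find() returns int; str.upper() returns str

int, str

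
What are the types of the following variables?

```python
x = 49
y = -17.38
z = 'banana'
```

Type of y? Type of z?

y is float; z is str

float, str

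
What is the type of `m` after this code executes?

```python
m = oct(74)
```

oct() returns str representation

str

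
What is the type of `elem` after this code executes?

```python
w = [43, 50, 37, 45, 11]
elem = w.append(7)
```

list.append() returns None (mutates in place)

NoneType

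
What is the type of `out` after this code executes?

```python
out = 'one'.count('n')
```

str.count() returns int

int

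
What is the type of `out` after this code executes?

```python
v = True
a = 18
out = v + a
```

bool + int returns int (True is 1, so 1 + 18 = 19)

int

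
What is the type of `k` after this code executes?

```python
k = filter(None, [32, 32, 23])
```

filter() returns a filter iterator object

filter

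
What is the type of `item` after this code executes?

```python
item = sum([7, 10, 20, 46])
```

sum() of ints returns int

int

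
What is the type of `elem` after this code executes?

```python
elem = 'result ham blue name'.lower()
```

str.lower() returns str

str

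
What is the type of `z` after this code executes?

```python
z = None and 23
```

'and' returns first falsy value (None)

NoneType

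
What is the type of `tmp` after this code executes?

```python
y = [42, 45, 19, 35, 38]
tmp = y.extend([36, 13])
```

list.extend() returns None

NoneType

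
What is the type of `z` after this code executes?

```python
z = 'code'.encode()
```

str.encode() returns bytes

bytes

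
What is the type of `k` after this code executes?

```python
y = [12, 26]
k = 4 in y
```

'in' operator returns bool

bool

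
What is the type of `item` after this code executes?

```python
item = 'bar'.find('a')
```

str.find() returns int (index, or -1)

int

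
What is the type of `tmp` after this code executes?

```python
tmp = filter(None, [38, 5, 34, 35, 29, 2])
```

filter() returns a filter iterator object

filter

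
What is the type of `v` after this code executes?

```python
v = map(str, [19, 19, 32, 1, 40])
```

map() returns a map iterator object

map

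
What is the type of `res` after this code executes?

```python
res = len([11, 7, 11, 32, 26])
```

len() always returns int

int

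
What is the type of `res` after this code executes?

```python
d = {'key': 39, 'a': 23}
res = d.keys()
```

.keys() returns a dict_keys view object

dict_keys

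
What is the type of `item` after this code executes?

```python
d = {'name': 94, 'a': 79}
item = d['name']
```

Accessing dict[str, int] with key 'name' returns int value 94

int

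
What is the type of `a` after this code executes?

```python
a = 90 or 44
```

'or' returns the first truthy value (90, which is int)

int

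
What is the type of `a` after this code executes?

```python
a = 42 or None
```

'or' returns first truthy value (42, int)

int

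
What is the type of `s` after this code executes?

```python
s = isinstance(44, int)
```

isinstance() returns bool

bool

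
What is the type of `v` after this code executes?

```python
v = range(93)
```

range() returns a range object

range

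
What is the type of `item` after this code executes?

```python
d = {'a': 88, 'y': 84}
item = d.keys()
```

.keys() returns a dict_keys view object

dict_keys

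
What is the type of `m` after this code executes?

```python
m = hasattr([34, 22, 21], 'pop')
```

hasattr() returns bool

bool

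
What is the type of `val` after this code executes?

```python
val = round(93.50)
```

round() with no ndigits arg returns int

int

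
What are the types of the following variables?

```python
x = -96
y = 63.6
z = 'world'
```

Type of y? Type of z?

y is float; z is str

float, str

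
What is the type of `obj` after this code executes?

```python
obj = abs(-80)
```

abs() of int returns int

int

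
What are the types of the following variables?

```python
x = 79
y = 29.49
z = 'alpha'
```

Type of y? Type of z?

y is float; z is str

float, str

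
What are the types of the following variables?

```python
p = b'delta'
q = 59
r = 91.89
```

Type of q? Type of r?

q is int; r is float

int, float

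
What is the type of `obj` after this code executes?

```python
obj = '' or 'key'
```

'or' returns first truthy value ('key', which is str)

str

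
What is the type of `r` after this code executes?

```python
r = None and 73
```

'and' returns first falsy value (None)

NoneType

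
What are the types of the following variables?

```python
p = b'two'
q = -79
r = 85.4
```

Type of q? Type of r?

q is int; r is float

int, float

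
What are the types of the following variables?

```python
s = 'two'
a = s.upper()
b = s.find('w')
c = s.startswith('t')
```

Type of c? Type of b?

str.startswith() returns bool; str.find() returns int

bool, int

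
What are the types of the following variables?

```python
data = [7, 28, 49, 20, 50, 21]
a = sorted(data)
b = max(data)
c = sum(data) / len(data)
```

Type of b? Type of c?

max of ints returns int; int / int returns float

int, float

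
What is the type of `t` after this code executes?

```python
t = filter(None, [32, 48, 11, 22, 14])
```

filter() returns a filter iterator object

filter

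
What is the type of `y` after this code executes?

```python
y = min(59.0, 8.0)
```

min() of floats returns float

float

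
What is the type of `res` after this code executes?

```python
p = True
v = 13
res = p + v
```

bool + int returns int (True is 1, so 1 + 13 = 14)

int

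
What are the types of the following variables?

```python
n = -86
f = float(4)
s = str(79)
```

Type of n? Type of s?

n is int; s is str

int, str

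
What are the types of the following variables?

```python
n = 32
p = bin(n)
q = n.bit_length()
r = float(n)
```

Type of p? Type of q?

bin() returns str; int.bit_length() returns int

str, int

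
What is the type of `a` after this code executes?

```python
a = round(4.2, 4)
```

round() with ndigits arg returns float

float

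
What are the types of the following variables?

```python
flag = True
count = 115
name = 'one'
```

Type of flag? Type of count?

flag is bool; count is int

bool, int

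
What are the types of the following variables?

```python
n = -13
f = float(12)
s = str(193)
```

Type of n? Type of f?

n is int; f is float

int, float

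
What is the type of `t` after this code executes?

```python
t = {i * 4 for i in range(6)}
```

A set comprehension {expr for x in iterable} produces a set

set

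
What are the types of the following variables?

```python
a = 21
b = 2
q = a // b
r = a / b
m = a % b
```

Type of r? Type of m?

int / int returns float; int % int returns int

float, int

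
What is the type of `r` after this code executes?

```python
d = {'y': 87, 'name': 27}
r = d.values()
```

.values() returns a dict_values view object

dict_values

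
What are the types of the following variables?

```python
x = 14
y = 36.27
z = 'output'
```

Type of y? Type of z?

y is float; z is str

float, str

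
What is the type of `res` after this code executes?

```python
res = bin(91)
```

bin() returns str representation

str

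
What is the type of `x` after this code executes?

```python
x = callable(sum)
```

callable() returns bool

bool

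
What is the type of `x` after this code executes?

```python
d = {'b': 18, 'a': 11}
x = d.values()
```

.values() returns a dict_values view object

dict_values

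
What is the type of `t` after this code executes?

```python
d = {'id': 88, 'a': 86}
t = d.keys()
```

.keys() returns a dict_keys view object

dict_keys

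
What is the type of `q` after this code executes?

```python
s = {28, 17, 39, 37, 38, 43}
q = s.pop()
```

Popping from a set of ints returns int

int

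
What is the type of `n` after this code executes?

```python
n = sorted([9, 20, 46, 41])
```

sorted() always returns list

list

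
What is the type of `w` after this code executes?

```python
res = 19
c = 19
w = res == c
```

Equality comparison returns bool

bool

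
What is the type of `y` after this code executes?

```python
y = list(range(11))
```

list(range(...)) returns list

list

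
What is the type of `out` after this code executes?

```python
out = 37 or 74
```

'or' returns the first truthy value (37, which is int)

int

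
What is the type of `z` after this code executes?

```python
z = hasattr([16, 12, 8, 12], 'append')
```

hasattr() returns bool

bool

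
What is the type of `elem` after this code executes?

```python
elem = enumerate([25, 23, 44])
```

enumerate() returns an enumerate iterator object

enumerate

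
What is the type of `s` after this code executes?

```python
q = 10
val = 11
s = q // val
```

int // int returns int (10 // 11 = 0)

int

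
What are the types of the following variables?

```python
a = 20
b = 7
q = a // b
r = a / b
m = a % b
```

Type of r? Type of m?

int / int returns float; int % int returns int

float, int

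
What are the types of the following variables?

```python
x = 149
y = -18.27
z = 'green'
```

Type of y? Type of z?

y is float; z is str

float, str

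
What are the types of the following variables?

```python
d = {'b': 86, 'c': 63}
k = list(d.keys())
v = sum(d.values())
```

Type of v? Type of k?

sum of int values returns int; list(...) returns list

int, list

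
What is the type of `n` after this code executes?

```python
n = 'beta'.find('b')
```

str.find() returns int (index, or -1)

int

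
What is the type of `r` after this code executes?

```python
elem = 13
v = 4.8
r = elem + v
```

int + float returns float (13 + 4.8 = 17.8)

float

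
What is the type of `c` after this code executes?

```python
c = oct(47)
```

oct() returns str representation

str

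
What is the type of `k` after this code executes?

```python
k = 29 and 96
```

'and' returns the last value when all truthy (96, which is int)

int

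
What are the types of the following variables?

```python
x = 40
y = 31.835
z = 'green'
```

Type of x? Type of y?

x is int; y is float

int, float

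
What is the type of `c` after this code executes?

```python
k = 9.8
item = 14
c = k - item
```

float - int returns float (9.8 - 14 = -4.2)

float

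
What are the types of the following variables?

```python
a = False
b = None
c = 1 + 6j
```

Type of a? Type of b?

a is bool; b is NoneType

bool, NoneType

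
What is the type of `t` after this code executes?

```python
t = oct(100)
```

oct() returns str representation

str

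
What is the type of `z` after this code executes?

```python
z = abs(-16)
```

abs() of int returns int

int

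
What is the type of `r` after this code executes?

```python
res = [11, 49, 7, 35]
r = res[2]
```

Indexing a list of ints returns int (res[2] = 7)

int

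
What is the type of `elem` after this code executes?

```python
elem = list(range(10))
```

list(range(...)) returns list

list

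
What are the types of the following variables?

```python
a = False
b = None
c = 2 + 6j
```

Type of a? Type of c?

a is bool; c is complex

bool, complex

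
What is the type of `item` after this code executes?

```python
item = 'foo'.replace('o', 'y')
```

str.replace() returns str

str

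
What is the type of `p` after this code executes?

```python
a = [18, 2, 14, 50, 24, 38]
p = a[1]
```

Indexing a list of ints returns int (a[1] = 2)

int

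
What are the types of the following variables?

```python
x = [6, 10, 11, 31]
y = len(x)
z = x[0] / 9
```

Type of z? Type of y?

int / int returns float; len() returns int

float, int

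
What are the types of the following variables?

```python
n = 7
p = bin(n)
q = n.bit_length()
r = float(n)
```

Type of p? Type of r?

bin() returns str; float() returns float

str, float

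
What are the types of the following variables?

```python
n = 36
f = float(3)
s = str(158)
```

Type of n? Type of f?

n is int; f is float

int, float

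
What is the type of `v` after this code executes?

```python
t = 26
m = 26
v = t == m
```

Equality comparison returns bool

bool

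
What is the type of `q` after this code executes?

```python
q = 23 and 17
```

'and' returns the last value when all truthy (17, which is int)

int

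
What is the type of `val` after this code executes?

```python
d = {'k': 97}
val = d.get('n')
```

dict.get() returns None when key 'n' is not found and no default given

NoneType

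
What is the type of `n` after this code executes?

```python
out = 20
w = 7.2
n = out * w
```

int * float returns float (20 * 7.2 = 144.0)

float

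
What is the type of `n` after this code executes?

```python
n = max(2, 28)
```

max() of ints returns int

int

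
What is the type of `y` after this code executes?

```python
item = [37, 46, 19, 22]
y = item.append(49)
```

list.append() returns None (mutates in place)

NoneType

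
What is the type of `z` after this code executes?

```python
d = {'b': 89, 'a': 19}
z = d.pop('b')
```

dict.pop() returns the value (int)

int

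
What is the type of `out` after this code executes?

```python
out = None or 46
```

'or' with None returns the other value (46, int)

int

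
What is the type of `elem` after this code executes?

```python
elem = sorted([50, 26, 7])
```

sorted() always returns list

list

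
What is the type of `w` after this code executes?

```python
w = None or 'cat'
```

'or' with None returns the other value ('cat', str)

str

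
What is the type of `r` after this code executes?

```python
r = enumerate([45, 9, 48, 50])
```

enumerate() returns an enumerate iterator object

enumerate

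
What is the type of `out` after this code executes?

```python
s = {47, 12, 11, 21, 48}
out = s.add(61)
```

set.add() returns None (mutates in place)

NoneType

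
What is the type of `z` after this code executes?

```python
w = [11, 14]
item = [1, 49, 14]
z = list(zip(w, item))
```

list(zip(...)) returns a list of tuples

list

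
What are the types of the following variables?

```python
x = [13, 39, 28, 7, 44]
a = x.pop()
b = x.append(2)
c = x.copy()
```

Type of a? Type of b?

list.pop() returns the element (int); list.append() returns None

int, NoneType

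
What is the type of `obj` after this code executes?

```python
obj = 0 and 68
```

'and' returns the first falsy value (0, which is int)

int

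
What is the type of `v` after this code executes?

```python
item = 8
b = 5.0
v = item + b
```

int + float returns float (8 + 5.0 = 13.0)

float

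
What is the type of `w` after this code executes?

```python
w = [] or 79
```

'or' returns first truthy value (79, which is int)

int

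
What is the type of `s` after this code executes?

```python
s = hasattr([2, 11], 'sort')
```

hasattr() returns bool

bool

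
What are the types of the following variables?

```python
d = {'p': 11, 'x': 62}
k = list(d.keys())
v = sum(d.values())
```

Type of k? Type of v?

list(...) returns list; sum of int values returns int

list, int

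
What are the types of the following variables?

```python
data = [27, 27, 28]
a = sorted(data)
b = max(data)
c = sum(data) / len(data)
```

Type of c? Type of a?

int / int returns float; sorted() returns list

float, list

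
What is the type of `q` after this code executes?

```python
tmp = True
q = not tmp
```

'not' always returns bool

bool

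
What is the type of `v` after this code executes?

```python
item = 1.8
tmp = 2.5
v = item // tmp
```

float // float returns float (floor division preserves float type)

float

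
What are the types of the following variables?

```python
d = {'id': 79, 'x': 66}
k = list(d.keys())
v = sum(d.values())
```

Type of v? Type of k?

sum of int values returns int; list(...) returns list

int, list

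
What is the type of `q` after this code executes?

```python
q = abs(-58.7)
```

abs() of float returns float

float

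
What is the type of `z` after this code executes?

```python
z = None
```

None has type NoneType

NoneType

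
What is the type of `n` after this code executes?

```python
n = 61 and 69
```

'and' returns the last value when all truthy (69, which is int)

int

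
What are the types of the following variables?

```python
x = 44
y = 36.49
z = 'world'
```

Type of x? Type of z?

x is int; z is str

int, str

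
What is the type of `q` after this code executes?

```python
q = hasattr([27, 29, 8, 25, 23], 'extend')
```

hasattr() returns bool

bool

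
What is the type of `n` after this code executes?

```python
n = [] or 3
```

'or' returns first truthy value (3, which is int)

int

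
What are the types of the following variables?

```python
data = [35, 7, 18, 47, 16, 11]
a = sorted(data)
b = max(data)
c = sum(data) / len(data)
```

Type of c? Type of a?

int / int returns float; sorted() returns list

float, list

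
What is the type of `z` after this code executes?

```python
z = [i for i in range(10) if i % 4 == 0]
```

A list comprehension [...] produces a list

list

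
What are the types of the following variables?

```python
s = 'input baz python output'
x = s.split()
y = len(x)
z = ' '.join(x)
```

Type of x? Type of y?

str.split() returns list; len() returns int

list, int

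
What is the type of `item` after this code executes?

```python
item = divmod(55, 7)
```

divmod() returns a tuple (quotient, remainder)

tuple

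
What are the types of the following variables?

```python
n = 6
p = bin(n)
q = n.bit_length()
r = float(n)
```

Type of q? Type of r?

int.bit_length() returns int; float() returns float

int, float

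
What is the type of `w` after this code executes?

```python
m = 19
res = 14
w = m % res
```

int % int returns int (19 % 14 = 5)

int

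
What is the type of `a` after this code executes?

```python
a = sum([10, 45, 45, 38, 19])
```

sum() of ints returns int

int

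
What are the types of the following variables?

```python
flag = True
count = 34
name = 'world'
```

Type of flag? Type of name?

flag is bool; name is str

bool, str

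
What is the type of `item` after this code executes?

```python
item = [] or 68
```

'or' returns first truthy value (68, which is int)

int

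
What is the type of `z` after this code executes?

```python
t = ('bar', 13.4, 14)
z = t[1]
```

Index 1 of tuple is 13.4 which is float

float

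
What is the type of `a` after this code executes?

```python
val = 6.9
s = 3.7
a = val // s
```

float // float returns float (floor division preserves float type)

float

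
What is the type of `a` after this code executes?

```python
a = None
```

None has type NoneType

NoneType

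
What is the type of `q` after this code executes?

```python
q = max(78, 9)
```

max() of ints returns int

int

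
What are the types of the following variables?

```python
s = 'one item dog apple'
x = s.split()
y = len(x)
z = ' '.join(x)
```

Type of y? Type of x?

len() returns int; str.split() returns list

int, list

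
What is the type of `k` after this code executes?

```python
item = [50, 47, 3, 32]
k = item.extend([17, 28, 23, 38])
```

list.extend() returns None

NoneType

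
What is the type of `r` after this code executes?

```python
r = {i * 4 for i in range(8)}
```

A set comprehension {expr for x in iterable} produces a set

set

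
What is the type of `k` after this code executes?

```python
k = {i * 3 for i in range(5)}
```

A set comprehension {expr for x in iterable} produces a set

set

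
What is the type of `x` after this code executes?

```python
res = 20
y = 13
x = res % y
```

int % int returns int (20 % 13 = 7)

int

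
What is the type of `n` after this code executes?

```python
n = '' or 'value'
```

'or' returns first truthy value ('value', which is str)

str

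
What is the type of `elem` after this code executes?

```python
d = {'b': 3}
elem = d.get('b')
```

dict.get() returns the value (int) when key is found

int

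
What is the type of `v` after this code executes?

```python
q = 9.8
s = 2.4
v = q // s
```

float // float returns float (floor division preserves float type)

float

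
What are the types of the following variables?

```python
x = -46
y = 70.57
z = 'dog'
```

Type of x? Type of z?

x is int; z is str

int, str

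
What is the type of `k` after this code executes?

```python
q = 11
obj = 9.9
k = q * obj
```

int * float returns float (11 * 9.9 = 108.9)

float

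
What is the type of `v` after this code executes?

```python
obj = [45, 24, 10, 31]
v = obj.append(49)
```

list.append() returns None (mutates in place)

NoneType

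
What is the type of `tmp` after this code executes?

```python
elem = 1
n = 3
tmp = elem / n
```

int / int always returns float in Python 3 (1 / 3 = 0.333333)

float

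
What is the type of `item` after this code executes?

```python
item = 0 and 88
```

'and' returns the first falsy value (0, which is int)

int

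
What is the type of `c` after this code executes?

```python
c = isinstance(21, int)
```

isinstance() returns bool

bool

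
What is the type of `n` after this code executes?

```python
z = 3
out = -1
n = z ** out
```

int ** negative int returns float

float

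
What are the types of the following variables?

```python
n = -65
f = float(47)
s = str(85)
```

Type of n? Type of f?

n is int; f is float

int, float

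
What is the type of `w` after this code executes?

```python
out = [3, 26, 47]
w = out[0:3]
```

Slicing a list always returns a list

list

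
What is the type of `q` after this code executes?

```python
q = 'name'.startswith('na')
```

str.startswith() returns bool

bool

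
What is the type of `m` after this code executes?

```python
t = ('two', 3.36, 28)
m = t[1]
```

Index 1 of tuple is 3.36 which is float

float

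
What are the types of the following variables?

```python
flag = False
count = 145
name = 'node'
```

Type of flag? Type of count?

flag is bool; count is int

bool, int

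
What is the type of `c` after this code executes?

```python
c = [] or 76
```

'or' returns first truthy value (76, which is int)

int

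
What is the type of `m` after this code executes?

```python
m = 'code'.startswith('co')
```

str.startswith() returns bool

bool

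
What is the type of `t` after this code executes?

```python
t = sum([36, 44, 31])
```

sum() of ints returns int

int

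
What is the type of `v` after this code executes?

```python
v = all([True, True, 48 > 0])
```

all() returns bool

bool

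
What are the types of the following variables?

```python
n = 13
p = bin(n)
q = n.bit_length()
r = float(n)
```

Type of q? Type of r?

int.bit_length() returns int; float() returns float

int, float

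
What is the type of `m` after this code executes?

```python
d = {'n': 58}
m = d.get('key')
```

dict.get() returns None when key 'key' is not found and no default given

NoneType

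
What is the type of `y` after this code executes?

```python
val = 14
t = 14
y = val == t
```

Equality comparison returns bool

bool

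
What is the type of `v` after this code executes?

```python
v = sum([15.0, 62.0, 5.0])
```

sum() of floats returns float

float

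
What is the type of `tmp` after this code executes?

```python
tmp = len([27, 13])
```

len() always returns int

int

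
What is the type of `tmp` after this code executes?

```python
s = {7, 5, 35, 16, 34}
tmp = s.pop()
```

Popping from a set of ints returns int

int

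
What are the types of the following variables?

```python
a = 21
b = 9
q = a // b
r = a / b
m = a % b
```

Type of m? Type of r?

int % int returns int; int / int returns float

int, float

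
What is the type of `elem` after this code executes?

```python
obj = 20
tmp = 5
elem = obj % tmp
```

int % int returns int (20 % 5 = 0)

int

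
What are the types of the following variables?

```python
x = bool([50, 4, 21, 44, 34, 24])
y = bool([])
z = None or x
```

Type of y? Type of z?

bool() returns bool; None or <bool> returns the bool

bool, bool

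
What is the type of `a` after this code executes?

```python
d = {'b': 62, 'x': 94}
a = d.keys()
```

.keys() returns a dict_keys view object

dict_keys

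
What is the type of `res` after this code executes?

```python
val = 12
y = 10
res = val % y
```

int % int returns int (12 % 10 = 2)

int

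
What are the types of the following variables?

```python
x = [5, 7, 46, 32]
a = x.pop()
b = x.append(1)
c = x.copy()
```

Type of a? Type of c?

list.pop() returns the element (int); list.copy() returns list

int, list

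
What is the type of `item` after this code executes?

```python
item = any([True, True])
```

any() returns bool

bool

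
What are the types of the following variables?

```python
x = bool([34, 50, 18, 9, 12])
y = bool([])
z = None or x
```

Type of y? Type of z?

bool() returns bool; None or <bool> returns the bool

bool, bool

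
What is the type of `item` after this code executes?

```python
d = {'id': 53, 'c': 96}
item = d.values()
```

.values() returns a dict_values view object

dict_values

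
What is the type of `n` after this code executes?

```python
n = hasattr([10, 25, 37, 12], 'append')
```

hasattr() returns bool

bool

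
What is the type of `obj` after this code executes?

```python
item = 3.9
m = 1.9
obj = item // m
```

float // float returns float (floor division preserves float type)

float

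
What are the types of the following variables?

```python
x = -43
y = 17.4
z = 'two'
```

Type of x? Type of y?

x is int; y is float

int, float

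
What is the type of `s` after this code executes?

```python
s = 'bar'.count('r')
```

str.count() returns int

int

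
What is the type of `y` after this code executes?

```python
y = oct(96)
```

oct() returns str representation

str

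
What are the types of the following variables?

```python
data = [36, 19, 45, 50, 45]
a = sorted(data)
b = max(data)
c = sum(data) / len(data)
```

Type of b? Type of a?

max of ints returns int; sorted() returns list

int, list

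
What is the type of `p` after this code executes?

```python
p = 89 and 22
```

'and' returns the last value when all truthy (22, which is int)

int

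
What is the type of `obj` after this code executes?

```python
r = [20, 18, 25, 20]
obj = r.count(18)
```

list.count() returns int

int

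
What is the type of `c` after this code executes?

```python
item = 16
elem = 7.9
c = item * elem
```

int * float returns float (16 * 7.9 = 126.4)

float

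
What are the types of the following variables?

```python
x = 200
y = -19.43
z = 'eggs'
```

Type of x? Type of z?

x is int; z is str

int, str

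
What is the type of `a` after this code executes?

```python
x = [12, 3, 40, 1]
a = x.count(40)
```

list.count() returns int

int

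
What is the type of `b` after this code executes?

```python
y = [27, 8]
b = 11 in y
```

'in' operator returns bool

bool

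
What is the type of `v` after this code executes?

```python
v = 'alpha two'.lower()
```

str.lower() returns str

str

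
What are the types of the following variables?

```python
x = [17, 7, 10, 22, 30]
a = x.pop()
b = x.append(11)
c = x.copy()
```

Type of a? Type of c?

list.pop() returns the element (int); list.copy() returns list

int, list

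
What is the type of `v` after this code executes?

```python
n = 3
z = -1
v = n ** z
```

int ** negative int returns float

float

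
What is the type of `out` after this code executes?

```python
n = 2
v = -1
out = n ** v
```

int ** negative int returns float

float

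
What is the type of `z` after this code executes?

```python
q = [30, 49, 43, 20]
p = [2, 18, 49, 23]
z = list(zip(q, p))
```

list(zip(...)) returns a list of tuples

list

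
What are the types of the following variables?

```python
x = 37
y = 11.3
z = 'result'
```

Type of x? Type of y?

x is int; y is float

int, float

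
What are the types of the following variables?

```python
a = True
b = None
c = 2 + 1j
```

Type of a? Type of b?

a is bool; b is NoneType

bool, NoneType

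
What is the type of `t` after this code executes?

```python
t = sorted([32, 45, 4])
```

sorted() always returns list

list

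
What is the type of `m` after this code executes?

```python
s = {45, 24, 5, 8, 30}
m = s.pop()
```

Popping from a set of ints returns int

int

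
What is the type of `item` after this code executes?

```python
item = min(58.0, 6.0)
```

min() of floats returns float

float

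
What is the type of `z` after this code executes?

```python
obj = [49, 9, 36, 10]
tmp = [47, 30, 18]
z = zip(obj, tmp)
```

zip() returns a zip iterator object

zip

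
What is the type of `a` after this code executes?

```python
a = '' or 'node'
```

'or' returns first truthy value ('node', which is str)

str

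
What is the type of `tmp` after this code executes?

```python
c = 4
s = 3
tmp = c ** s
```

int ** positive int returns int (4 ** 3 = 64)

int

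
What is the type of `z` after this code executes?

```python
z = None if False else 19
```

Ternary: condition is False, else branch (19) taken → int

int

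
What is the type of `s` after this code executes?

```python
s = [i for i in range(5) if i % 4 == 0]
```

A list comprehension [...] produces a list

list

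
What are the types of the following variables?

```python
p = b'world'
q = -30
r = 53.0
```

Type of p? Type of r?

p is bytes; r is float

bytes, float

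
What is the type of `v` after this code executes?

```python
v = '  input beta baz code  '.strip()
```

str.strip() returns str

str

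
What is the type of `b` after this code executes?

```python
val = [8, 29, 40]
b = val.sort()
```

list.sort() returns None (sorts in place)

NoneType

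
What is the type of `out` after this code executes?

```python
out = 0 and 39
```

'and' returns the first falsy value (0, which is int)

int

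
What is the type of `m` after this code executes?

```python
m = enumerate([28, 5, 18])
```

enumerate() returns an enumerate iterator object

enumerate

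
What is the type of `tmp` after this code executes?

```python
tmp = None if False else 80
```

Ternary: condition is False, else branch (80) taken → int

int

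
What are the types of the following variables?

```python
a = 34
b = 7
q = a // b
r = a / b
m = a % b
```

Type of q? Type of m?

int // int returns int; int % int returns int

int, int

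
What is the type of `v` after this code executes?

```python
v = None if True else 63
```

Ternary: condition is True, if branch (None) taken → NoneType

NoneType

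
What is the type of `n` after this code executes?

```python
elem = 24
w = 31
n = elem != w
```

Comparison operators return bool

bool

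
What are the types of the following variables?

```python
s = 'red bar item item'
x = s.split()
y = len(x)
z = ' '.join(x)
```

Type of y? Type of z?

len() returns int; str.join() returns str

int, str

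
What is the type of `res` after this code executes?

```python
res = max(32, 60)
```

max() of ints returns int

int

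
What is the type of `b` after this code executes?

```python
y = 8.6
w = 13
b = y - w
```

float - int returns float (8.6 - 13 = -4.4)

float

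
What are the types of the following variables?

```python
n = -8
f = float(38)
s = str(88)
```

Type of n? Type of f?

n is int; f is float

int, float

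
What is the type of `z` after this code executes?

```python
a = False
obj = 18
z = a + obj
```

bool + int returns int (False is 0, so 0 + 18 = 18)

int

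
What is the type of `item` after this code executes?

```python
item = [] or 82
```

'or' returns first truthy value (82, which is int)

int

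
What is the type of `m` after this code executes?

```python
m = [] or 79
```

'or' returns first truthy value (79, which is int)

int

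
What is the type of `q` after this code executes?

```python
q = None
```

None has type NoneType

NoneType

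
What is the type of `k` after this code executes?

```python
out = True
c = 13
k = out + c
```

bool + int returns int (True is 1, so 1 + 13 = 14)

int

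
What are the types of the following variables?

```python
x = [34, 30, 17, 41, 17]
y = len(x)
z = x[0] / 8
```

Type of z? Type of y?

int / int returns float; len() returns int

float, int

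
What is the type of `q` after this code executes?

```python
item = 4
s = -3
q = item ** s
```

int ** negative int returns float

float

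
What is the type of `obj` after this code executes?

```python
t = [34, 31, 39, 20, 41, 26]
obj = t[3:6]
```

Slicing a list always returns a list

list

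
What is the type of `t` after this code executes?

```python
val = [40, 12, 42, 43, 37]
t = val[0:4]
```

Slicing a list always returns a list

list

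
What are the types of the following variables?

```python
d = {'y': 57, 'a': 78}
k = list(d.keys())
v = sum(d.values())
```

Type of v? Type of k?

sum of int values returns int; list(...) returns list

int, list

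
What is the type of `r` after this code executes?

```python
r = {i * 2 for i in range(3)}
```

A set comprehension {expr for x in iterable} produces a set

set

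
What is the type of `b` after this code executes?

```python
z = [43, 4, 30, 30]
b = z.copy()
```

list.copy() returns list

list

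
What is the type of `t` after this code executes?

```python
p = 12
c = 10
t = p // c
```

int // int returns int (12 // 10 = 1)

int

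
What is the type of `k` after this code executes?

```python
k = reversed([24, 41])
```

reversed() on a list returns a list_reverseiterator

list_reverseiterator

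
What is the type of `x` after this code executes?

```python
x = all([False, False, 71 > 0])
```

all() returns bool

bool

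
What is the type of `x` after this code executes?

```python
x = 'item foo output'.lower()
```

str.lower() returns str

str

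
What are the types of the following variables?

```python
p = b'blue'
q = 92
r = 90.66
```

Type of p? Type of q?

p is bytes; q is int

bytes, int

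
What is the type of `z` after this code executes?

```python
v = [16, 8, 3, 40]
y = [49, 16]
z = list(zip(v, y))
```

list(zip(...)) returns a list of tuples

list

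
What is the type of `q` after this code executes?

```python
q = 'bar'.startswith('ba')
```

str.startswith() returns bool

bool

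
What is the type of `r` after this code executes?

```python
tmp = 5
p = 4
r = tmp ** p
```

int ** positive int returns int (5 ** 4 = 625)

int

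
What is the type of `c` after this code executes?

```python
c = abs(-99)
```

abs() of int returns int

int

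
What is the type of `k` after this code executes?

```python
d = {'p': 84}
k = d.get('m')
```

dict.get() returns None when key 'm' is not found and no default given

NoneType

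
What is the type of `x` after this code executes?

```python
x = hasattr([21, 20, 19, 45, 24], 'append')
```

hasattr() returns bool

bool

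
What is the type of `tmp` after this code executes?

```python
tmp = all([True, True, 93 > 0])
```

all() returns bool

bool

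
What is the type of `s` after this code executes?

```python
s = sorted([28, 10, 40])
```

sorted() always returns list

list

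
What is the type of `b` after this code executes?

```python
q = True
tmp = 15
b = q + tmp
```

bool + int returns int (True is 1, so 1 + 15 = 16)

int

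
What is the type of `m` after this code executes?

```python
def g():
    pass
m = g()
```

A function with no return statement returns None

NoneType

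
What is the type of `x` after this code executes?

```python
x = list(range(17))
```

list(range(...)) returns list

list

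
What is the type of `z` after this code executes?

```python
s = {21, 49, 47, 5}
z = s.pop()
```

Popping from a set of ints returns int

int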